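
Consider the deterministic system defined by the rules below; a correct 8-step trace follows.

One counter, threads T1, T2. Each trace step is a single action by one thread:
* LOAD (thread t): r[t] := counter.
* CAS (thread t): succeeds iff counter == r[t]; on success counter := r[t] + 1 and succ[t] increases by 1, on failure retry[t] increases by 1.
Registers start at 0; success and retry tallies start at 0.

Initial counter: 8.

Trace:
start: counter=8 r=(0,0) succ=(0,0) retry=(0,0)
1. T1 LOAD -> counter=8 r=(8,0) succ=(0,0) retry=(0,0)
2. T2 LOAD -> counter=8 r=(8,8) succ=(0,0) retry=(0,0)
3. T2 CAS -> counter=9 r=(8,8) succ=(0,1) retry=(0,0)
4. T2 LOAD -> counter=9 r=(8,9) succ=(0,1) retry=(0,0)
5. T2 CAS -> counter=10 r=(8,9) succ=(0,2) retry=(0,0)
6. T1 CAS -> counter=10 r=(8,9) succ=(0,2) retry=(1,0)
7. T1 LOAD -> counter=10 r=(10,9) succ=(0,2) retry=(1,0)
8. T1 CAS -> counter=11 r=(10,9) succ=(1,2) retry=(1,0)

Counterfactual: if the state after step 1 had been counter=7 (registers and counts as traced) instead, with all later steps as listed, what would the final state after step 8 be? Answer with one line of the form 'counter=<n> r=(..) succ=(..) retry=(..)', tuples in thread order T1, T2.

state after step 1 := counter=7 r=(8,0) succ=(0,0) retry=(0,0)
2. T2 LOAD -> counter=7 r=(8,7) succ=(0,0) retry=(0,0)
3. T2 CAS -> counter=8 r=(8,7) succ=(0,1) retry=(0,0)
4. T2 LOAD -> counter=8 r=(8,8) succ=(0,1) retry=(0,0)
5. T2 CAS -> counter=9 r=(8,8) succ=(0,2) retry=(0,0)
6. T1 CAS -> counter=9 r=(8,8) succ=(0,2) retry=(1,0)
7. T1 LOAD -> counter=9 r=(9,8) succ=(0,2) retry=(1,0)
8. T1 CAS -> counter=10 r=(9,8) succ=(1,2) retry=(1,0)

counter=10 r=(9,8) succ=(1,2) retry=(1,0)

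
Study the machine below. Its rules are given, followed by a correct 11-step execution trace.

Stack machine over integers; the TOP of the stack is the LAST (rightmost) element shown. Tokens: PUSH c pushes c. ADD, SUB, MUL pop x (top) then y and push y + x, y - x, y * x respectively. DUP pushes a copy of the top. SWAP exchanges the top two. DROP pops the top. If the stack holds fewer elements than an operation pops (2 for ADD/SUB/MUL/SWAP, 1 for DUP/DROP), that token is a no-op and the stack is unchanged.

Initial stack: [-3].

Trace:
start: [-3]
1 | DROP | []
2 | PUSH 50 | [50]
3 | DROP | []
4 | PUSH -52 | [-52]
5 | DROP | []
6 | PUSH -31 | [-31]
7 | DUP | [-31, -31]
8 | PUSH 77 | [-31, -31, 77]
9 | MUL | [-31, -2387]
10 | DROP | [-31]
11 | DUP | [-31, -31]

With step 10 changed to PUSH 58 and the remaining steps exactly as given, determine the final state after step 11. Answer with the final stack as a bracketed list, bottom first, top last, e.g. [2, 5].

(re-executing from step 10 with the substitution; state before step 10: [-31, -2387])
10 | PUSH 58 | [-31, -2387, 58]
11 | DUP | [-31, -2387, 58, 58]

[-31, -2387, 58, 58]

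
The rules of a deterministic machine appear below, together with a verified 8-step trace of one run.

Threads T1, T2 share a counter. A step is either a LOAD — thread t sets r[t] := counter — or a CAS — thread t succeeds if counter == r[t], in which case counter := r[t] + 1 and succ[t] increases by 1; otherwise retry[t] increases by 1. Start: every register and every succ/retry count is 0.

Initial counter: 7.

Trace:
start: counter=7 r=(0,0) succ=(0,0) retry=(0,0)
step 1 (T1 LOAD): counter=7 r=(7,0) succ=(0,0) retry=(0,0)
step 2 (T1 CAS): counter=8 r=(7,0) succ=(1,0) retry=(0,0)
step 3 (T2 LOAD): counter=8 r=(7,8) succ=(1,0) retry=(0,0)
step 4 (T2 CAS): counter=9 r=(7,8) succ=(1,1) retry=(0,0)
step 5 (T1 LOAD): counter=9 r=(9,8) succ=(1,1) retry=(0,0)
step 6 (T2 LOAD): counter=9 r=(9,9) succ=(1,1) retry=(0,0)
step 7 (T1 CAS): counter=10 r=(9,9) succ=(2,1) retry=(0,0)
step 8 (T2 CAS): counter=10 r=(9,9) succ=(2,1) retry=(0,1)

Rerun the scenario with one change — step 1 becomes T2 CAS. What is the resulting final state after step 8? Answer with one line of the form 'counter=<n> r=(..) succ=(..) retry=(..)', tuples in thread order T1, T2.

(re-executing from step 1 with the substitution; state before step 1: counter=7 r=(0,0) succ=(0,0) retry=(0,0))
step 1 (T2 CAS): counter=7 r=(0,0) succ=(0,0) retry=(0,1)
step 2 (T1 CAS): counter=7 r=(0,0) succ=(0,0) retry=(1,1)
step 3 (T2 LOAD): counter=7 r=(0,7) succ=(0,0) retry=(1,1)
step 4 (T2 CAS): counter=8 r=(0,7) succ=(0,1) retry=(1,1)
step 5 (T1 LOAD): counter=8 r=(8,7) succ=(0,1) retry=(1,1)
step 6 (T2 LOAD): counter=8 r=(8,8) succ=(0,1) retry=(1,1)
step 7 (T1 CAS): counter=9 r=(8,8) succ=(1,1) retry=(1,1)
step 8 (T2 CAS): counter=9 r=(8,8) succ=(1,1) retry=(1,2)

counter=9 r=(8,8) succ=(1,1) retry=(1,2)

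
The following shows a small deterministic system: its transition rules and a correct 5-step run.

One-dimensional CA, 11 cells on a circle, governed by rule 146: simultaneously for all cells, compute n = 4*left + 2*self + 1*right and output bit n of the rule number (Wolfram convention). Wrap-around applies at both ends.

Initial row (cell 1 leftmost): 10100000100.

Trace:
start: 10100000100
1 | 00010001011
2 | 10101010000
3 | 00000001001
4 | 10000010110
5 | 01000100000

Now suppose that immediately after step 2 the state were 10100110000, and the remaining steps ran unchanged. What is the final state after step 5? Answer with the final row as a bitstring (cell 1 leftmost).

00011000000

state after step 2 := 10100110000
3 | 00011001001
4 | 10100110110
5 | 00011000000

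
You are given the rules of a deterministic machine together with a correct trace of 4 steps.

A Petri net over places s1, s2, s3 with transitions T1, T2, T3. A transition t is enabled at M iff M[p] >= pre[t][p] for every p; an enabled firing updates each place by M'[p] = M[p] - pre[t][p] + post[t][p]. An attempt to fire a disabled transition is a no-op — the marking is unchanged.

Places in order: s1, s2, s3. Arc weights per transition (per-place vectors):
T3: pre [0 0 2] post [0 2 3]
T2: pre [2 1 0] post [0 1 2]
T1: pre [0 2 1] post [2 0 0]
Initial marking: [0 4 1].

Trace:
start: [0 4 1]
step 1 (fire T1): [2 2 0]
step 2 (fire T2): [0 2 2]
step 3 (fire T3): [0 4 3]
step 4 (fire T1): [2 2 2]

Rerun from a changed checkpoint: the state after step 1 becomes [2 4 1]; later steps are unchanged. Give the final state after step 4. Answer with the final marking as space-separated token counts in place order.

2 4 3

state after step 1 := [2 4 1]
step 2 (fire T2): [0 4 3]
step 3 (fire T3): [0 6 4]
step 4 (fire T1): [2 4 3]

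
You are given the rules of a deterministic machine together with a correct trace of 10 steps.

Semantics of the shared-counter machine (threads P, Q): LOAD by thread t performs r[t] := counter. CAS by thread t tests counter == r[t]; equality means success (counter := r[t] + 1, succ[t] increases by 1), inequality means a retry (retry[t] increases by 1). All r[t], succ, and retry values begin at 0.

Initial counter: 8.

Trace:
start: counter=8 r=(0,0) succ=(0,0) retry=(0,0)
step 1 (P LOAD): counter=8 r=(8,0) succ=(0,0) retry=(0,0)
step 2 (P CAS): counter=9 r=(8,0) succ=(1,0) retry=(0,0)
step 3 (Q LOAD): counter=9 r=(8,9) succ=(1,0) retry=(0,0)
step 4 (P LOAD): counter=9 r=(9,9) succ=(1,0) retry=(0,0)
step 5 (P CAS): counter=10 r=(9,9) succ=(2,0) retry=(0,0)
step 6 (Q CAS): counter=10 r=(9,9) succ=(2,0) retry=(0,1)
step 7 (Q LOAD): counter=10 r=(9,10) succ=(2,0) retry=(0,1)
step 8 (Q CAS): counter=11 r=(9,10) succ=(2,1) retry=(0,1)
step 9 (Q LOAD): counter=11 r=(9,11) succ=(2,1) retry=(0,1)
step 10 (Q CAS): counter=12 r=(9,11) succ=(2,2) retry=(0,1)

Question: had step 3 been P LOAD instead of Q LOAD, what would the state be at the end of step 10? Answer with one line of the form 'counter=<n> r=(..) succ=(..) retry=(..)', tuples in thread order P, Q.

(re-executing from step 3 with the substitution; state before step 3: counter=9 r=(8,0) succ=(1,0) retry=(0,0))
step 3 (P LOAD): counter=9 r=(9,0) succ=(1,0) retry=(0,0)
step 4 (P LOAD): counter=9 r=(9,0) succ=(1,0) retry=(0,0)
step 5 (P CAS): counter=10 r=(9,0) succ=(2,0) retry=(0,0)
step 6 (Q CAS): counter=10 r=(9,0) succ=(2,0) retry=(0,1)
step 7 (Q LOAD): counter=10 r=(9,10) succ=(2,0) retry=(0,1)
step 8 (Q CAS): counter=11 r=(9,10) succ=(2,1) retry=(0,1)
step 9 (Q LOAD): counter=11 r=(9,11) succ=(2,1) retry=(0,1)
step 10 (Q CAS): counter=12 r=(9,11) succ=(2,2) retry=(0,1)

counter=12 r=(9,11) succ=(2,2) retry=(0,1)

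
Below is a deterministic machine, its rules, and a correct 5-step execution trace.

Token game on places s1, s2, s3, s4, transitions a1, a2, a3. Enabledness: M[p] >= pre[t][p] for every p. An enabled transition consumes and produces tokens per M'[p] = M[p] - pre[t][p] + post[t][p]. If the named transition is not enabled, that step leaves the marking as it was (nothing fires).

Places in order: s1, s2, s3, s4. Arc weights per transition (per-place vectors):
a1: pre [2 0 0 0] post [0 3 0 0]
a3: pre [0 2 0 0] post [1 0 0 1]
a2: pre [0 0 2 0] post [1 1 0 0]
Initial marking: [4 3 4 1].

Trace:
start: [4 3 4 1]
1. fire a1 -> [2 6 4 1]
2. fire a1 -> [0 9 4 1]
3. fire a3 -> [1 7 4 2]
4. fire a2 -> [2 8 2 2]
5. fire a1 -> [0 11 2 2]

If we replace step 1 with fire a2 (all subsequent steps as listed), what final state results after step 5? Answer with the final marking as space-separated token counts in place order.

(re-executing from step 1 with the substitution; state before step 1: [4 3 4 1])
1. fire a2 -> [5 4 2 1]
2. fire a1 -> [3 7 2 1]
3. fire a3 -> [4 5 2 2]
4. fire a2 -> [5 6 0 2]
5. fire a1 -> [3 9 0 2]

3 9 0 2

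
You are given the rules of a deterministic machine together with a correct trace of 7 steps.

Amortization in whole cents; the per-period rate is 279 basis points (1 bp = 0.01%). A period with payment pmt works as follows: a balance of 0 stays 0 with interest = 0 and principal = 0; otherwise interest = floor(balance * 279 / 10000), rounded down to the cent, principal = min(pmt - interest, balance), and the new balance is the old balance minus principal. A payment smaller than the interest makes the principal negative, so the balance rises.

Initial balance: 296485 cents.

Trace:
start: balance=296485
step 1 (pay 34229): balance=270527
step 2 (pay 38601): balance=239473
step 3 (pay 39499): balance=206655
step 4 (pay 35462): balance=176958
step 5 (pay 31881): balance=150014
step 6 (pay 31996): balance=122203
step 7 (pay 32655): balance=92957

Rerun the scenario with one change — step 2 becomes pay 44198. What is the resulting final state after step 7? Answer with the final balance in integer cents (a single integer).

(re-executing from step 2 with the substitution; state before step 2: balance=270527)
step 2 (pay 44198): balance=233876
step 3 (pay 39499): balance=200902
step 4 (pay 35462): balance=171045
step 5 (pay 31881): balance=143936
step 6 (pay 31996): balance=115955
step 7 (pay 32655): balance=86535

86535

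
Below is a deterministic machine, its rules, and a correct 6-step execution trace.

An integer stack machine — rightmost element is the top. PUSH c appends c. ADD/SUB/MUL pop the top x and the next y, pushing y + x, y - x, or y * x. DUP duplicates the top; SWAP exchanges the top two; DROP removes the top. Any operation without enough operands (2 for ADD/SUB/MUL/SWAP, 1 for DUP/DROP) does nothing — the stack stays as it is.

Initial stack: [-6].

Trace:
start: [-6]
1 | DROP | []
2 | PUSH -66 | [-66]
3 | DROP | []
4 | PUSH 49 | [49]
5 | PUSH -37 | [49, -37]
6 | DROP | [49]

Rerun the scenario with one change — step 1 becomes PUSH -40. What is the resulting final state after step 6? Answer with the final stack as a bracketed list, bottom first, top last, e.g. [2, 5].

[-6, -40, 49]

(re-executing from step 1 with the substitution; state before step 1: [-6])
1 | PUSH -40 | [-6, -40]
2 | PUSH -66 | [-6, -40, -66]
3 | DROP | [-6, -40]
4 | PUSH 49 | [-6, -40, 49]
5 | PUSH -37 | [-6, -40, 49, -37]
6 | DROP | [-6, -40, 49]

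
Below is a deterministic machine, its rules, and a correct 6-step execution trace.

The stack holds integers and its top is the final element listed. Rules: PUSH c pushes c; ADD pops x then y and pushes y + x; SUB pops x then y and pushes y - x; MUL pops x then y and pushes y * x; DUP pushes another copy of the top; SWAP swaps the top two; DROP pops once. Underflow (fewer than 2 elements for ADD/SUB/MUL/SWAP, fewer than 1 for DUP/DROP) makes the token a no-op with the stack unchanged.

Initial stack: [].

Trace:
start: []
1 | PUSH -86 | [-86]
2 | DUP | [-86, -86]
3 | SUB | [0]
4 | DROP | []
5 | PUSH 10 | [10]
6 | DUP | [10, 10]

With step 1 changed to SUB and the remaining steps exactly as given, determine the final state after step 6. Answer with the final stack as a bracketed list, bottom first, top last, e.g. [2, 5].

(re-executing from step 1 with the substitution; state before step 1: [])
1 | SUB | []
2 | DUP | []
3 | SUB | []
4 | DROP | []
5 | PUSH 10 | [10]
6 | DUP | [10, 10]

[10, 10]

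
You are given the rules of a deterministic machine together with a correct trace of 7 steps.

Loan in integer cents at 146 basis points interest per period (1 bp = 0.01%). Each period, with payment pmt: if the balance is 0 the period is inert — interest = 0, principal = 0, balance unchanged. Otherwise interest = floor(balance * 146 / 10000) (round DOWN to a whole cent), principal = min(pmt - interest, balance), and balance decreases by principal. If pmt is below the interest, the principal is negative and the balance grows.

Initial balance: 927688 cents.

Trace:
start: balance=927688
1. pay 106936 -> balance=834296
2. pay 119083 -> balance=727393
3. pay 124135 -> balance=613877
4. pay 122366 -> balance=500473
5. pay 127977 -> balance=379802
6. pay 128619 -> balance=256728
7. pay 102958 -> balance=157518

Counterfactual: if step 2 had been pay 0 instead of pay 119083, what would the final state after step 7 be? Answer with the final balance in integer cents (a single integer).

285551

(re-executing from step 2 with the substitution; state before step 2: balance=834296)
2. pay 0 -> balance=846476
3. pay 124135 -> balance=734699
4. pay 122366 -> balance=623059
5. pay 127977 -> balance=504178
6. pay 128619 -> balance=382919
7. pay 102958 -> balance=285551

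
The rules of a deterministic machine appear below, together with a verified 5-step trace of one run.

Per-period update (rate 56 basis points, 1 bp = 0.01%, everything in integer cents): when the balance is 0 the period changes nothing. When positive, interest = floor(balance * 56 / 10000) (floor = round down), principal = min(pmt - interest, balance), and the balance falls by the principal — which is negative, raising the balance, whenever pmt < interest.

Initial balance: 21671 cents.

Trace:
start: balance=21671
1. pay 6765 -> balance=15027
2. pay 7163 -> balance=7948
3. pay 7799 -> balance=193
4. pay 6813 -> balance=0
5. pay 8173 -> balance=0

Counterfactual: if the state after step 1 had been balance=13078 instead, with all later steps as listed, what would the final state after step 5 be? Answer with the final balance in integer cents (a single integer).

0

state after step 1 := balance=13078
2. pay 7163 -> balance=5988
3. pay 7799 -> balance=0
4. pay 6813 -> balance=0
5. pay 8173 -> balance=0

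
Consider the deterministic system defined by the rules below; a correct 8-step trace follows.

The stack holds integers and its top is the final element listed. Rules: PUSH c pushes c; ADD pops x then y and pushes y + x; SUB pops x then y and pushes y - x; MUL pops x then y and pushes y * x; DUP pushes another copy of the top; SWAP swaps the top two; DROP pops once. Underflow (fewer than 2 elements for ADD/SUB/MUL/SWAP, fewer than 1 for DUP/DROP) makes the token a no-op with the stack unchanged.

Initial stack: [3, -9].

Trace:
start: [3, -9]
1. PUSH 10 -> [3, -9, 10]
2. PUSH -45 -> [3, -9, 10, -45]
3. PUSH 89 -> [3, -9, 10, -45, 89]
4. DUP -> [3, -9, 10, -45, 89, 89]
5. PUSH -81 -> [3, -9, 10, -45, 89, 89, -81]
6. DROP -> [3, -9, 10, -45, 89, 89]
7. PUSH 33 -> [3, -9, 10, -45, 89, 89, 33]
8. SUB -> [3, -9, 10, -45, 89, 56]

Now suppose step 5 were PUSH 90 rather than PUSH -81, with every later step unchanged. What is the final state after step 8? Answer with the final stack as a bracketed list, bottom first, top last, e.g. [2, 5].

[3, -9, 10, -45, 89, 56]

(re-executing from step 5 with the substitution; state before step 5: [3, -9, 10, -45, 89, 89])
5. PUSH 90 -> [3, -9, 10, -45, 89, 89, 90]
6. DROP -> [3, -9, 10, -45, 89, 89]
7. PUSH 33 -> [3, -9, 10, -45, 89, 89, 33]
8. SUB -> [3, -9, 10, -45, 89, 56]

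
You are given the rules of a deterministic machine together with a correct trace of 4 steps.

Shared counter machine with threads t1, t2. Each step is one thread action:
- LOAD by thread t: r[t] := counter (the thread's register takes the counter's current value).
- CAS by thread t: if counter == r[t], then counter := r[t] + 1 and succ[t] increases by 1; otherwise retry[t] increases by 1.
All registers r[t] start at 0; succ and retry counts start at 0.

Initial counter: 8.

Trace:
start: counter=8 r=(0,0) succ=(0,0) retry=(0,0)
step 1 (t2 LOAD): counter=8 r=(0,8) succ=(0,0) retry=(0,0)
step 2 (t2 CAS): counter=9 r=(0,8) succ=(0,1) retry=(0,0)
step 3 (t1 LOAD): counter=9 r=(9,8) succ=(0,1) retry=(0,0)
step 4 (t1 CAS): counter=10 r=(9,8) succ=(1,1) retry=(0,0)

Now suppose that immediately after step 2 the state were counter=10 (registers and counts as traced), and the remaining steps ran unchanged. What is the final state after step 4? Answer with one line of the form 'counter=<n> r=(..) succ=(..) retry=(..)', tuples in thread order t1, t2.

counter=11 r=(10,8) succ=(1,1) retry=(0,0)

state after step 2 := counter=10 r=(0,8) succ=(0,1) retry=(0,0)
step 3 (t1 LOAD): counter=10 r=(10,8) succ=(0,1) retry=(0,0)
step 4 (t1 CAS): counter=11 r=(10,8) succ=(1,1) retry=(0,0)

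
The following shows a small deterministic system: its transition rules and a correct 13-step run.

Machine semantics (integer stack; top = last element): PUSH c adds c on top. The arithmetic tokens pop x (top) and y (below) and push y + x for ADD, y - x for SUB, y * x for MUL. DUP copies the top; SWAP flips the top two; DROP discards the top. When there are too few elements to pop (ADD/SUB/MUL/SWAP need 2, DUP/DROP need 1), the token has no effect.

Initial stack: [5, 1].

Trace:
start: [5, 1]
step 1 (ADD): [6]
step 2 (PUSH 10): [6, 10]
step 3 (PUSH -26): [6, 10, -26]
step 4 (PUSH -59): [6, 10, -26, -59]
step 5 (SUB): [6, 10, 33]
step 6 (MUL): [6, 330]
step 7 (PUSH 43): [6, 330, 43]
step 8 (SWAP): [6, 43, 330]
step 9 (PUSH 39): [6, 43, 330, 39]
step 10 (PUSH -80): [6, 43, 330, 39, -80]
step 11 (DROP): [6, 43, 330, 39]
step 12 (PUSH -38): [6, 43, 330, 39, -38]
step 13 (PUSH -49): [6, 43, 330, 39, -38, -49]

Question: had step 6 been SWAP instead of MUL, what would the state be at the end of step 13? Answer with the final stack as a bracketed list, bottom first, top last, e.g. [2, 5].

[6, 33, 43, 10, 39, -38, -49]

(re-executing from step 6 with the substitution; state before step 6: [6, 10, 33])
step 6 (SWAP): [6, 33, 10]
step 7 (PUSH 43): [6, 33, 10, 43]
step 8 (SWAP): [6, 33, 43, 10]
step 9 (PUSH 39): [6, 33, 43, 10, 39]
step 10 (PUSH -80): [6, 33, 43, 10, 39, -80]
step 11 (DROP): [6, 33, 43, 10, 39]
step 12 (PUSH -38): [6, 33, 43, 10, 39, -38]
step 13 (PUSH -49): [6, 33, 43, 10, 39, -38, -49]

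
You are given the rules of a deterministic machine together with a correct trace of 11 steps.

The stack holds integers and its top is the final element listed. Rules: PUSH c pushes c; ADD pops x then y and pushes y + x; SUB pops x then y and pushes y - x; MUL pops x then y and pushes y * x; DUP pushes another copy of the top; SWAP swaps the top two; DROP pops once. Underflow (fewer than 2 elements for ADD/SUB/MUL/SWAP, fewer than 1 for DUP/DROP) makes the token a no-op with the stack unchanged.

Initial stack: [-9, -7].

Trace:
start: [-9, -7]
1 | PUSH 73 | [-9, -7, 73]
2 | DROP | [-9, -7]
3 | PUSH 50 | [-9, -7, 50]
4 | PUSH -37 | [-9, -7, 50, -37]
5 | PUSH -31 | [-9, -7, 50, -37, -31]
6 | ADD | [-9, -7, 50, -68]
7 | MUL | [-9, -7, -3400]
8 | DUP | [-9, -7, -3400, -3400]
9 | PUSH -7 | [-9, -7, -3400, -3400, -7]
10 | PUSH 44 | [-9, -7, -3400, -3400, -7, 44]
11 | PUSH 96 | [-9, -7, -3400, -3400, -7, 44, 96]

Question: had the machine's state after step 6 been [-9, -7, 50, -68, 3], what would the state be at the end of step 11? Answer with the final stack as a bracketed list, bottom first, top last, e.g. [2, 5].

[-9, -7, 50, -204, -204, -7, 44, 96]

state after step 6 := [-9, -7, 50, -68, 3]
7 | MUL | [-9, -7, 50, -204]
8 | DUP | [-9, -7, 50, -204, -204]
9 | PUSH -7 | [-9, -7, 50, -204, -204, -7]
10 | PUSH 44 | [-9, -7, 50, -204, -204, -7, 44]
11 | PUSH 96 | [-9, -7, 50, -204, -204, -7, 44, 96]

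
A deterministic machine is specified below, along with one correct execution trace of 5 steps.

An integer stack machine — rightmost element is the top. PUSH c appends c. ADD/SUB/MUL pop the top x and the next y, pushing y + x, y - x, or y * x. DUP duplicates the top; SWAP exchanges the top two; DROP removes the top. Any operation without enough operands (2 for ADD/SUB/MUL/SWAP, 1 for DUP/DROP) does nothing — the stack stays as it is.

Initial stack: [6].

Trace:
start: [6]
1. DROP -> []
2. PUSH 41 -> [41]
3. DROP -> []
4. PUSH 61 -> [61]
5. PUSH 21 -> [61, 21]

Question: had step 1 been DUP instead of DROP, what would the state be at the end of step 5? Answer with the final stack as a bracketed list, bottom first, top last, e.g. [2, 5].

(re-executing from step 1 with the substitution; state before step 1: [6])
1. DUP -> [6, 6]
2. PUSH 41 -> [6, 6, 41]
3. DROP -> [6, 6]
4. PUSH 61 -> [6, 6, 61]
5. PUSH 21 -> [6, 6, 61, 21]

[6, 6, 61, 21]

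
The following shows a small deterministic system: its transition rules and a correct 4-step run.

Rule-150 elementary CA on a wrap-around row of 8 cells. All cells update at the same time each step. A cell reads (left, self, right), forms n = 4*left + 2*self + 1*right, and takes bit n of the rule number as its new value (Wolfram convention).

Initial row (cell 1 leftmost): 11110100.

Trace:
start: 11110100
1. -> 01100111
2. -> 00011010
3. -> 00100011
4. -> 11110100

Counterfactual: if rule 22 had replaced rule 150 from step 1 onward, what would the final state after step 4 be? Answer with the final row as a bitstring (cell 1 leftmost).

00000000

(re-executing steps 1..4 under rule 22; state before step 1: 11110100)
1. -> 00000111
2. -> 10001000
3. -> 11011101
4. -> 00000000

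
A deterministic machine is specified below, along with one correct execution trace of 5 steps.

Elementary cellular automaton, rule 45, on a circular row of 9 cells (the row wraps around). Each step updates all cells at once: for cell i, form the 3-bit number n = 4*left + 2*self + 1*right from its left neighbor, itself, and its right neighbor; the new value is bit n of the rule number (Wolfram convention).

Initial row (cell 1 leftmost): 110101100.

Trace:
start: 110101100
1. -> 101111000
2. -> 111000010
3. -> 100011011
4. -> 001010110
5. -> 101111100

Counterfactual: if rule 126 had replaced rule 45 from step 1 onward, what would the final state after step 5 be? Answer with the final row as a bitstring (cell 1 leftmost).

000000000

(re-executing steps 1..5 under rule 126; state before step 1: 110101100)
1. -> 111111111
2. -> 000000000
3. -> 000000000
4. -> 000000000
5. -> 000000000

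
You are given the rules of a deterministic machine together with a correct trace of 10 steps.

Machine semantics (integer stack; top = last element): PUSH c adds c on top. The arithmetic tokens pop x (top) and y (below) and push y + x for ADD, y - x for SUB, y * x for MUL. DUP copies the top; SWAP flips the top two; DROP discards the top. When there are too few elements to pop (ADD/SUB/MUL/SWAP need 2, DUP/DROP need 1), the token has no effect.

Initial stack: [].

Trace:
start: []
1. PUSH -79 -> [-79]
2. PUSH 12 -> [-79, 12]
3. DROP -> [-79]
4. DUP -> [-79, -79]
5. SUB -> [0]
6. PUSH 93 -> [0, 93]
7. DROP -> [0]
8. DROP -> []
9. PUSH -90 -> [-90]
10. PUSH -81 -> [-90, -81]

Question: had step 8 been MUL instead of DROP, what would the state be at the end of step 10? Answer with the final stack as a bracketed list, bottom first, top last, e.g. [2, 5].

(re-executing from step 8 with the substitution; state before step 8: [0])
8. MUL -> [0]
9. PUSH -90 -> [0, -90]
10. PUSH -81 -> [0, -90, -81]

[0, -90, -81]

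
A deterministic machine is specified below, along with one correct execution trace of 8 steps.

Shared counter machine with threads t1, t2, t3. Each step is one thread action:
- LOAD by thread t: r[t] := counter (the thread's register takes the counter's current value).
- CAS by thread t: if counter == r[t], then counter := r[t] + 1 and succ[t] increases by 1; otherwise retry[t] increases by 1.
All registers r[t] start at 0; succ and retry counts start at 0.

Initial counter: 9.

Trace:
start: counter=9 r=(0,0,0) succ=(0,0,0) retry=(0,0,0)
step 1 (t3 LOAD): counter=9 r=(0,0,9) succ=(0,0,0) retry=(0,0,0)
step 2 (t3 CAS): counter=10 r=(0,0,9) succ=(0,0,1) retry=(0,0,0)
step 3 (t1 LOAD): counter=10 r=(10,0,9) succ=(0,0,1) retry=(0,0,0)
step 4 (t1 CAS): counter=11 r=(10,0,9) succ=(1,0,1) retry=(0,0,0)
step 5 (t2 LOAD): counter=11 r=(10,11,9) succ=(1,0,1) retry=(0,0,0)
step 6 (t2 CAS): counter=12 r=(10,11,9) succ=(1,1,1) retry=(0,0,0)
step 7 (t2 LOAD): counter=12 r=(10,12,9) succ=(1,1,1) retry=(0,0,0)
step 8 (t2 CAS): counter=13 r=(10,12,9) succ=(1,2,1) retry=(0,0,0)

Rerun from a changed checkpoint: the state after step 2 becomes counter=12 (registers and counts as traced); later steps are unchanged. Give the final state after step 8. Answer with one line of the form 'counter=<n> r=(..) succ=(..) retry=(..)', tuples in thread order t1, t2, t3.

counter=15 r=(12,14,9) succ=(1,2,1) retry=(0,0,0)

state after step 2 := counter=12 r=(0,0,9) succ=(0,0,1) retry=(0,0,0)
step 3 (t1 LOAD): counter=12 r=(12,0,9) succ=(0,0,1) retry=(0,0,0)
step 4 (t1 CAS): counter=13 r=(12,0,9) succ=(1,0,1) retry=(0,0,0)
step 5 (t2 LOAD): counter=13 r=(12,13,9) succ=(1,0,1) retry=(0,0,0)
step 6 (t2 CAS): counter=14 r=(12,13,9) succ=(1,1,1) retry=(0,0,0)
step 7 (t2 LOAD): counter=14 r=(12,14,9) succ=(1,1,1) retry=(0,0,0)
step 8 (t2 CAS): counter=15 r=(12,14,9) succ=(1,2,1) retry=(0,0,0)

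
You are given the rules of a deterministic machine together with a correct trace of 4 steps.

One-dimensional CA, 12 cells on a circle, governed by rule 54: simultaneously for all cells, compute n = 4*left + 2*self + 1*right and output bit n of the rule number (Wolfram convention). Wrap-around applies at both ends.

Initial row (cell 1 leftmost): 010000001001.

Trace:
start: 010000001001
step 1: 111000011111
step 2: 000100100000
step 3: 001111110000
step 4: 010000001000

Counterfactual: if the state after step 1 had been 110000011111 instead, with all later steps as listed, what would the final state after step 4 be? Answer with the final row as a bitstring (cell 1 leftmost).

state after step 1 := 110000011111
step 2: 001000100000
step 3: 011101110000
step 4: 100010001000

100010001000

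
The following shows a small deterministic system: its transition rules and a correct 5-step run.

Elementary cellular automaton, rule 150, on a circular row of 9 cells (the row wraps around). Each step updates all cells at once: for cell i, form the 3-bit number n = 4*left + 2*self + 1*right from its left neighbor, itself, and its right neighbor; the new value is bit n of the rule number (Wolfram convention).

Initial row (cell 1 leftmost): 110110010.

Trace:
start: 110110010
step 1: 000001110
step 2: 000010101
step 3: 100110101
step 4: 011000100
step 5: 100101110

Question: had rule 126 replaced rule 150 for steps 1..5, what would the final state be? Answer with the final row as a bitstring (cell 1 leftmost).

(re-executing steps 1..5 under rule 126; state before step 1: 110110010)
step 1: 111111111
step 2: 000000000
step 3: 000000000
step 4: 000000000
step 5: 000000000

000000000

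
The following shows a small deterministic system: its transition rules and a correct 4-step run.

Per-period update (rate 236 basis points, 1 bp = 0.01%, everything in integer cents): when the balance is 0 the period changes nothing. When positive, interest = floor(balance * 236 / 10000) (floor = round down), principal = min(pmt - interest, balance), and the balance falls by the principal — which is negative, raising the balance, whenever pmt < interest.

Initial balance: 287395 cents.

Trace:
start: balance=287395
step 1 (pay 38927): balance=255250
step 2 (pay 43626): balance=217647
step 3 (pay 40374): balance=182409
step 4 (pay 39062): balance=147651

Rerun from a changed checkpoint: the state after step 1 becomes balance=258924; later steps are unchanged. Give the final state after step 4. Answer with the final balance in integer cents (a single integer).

state after step 1 := balance=258924
step 2 (pay 43626): balance=221408
step 3 (pay 40374): balance=186259
step 4 (pay 39062): balance=151592

151592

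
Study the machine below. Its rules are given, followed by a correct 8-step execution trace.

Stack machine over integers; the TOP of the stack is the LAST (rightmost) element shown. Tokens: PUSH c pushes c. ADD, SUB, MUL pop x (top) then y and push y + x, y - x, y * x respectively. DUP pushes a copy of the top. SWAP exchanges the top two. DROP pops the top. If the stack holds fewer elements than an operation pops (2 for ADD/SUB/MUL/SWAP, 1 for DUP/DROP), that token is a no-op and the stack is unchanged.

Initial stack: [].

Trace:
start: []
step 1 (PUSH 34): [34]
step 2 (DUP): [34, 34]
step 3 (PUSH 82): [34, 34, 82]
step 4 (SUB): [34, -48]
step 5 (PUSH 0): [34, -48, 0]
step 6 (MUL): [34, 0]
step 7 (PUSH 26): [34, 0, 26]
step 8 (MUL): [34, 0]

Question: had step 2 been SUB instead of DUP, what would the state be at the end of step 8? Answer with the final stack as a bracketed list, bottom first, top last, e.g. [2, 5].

(re-executing from step 2 with the substitution; state before step 2: [34])
step 2 (SUB): [34]
step 3 (PUSH 82): [34, 82]
step 4 (SUB): [-48]
step 5 (PUSH 0): [-48, 0]
step 6 (MUL): [0]
step 7 (PUSH 26): [0, 26]
step 8 (MUL): [0]

[0]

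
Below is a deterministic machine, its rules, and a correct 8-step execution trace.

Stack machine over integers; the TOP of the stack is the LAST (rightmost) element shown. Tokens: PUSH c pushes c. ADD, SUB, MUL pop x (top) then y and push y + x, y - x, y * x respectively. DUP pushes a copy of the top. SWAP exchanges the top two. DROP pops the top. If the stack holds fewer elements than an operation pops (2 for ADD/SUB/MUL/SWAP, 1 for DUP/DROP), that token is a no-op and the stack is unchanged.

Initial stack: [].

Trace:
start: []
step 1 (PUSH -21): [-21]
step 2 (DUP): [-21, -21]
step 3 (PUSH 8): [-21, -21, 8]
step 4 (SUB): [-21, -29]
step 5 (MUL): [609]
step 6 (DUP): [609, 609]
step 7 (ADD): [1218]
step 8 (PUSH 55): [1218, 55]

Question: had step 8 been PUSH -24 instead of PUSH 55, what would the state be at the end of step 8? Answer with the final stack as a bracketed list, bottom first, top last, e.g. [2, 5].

(re-executing from step 8 with the substitution; state before step 8: [1218])
step 8 (PUSH -24): [1218, -24]

[1218, -24]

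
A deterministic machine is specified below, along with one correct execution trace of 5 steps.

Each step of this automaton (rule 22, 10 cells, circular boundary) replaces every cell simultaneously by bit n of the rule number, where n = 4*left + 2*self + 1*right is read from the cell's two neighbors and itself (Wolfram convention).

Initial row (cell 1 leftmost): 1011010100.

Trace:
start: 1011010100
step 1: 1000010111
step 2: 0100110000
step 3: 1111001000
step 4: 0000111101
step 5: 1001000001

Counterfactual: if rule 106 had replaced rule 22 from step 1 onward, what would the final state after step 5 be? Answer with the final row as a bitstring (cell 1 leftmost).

1101111111

(re-executing steps 1..5 under rule 106; state before step 1: 1011010100)
step 1: 0111101001
step 2: 1100110010
step 3: 1101110101
step 4: 0111011011
step 5: 1101111111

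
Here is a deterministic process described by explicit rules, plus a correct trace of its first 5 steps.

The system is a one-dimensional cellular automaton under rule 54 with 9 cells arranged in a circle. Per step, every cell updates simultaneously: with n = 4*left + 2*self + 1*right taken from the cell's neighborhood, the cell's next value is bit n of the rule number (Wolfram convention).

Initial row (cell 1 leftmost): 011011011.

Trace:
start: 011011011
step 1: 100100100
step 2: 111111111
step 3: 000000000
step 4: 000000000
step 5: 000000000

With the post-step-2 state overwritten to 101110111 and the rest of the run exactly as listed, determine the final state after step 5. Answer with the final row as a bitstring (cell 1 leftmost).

state after step 2 := 101110111
step 3: 010001000
step 4: 111011100
step 5: 000100011

000100011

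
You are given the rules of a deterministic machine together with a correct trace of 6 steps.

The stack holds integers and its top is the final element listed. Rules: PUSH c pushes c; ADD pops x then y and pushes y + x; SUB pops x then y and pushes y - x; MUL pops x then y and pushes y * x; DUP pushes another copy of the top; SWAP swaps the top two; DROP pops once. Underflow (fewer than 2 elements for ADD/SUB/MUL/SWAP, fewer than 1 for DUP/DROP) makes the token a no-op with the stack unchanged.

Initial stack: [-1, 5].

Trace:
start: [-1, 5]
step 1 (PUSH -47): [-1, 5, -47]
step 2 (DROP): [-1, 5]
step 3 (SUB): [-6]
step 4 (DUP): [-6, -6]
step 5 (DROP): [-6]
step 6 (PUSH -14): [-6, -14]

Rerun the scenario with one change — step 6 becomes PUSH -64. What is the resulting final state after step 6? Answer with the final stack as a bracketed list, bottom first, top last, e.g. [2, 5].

[-6, -64]

(re-executing from step 6 with the substitution; state before step 6: [-6])
step 6 (PUSH -64): [-6, -64]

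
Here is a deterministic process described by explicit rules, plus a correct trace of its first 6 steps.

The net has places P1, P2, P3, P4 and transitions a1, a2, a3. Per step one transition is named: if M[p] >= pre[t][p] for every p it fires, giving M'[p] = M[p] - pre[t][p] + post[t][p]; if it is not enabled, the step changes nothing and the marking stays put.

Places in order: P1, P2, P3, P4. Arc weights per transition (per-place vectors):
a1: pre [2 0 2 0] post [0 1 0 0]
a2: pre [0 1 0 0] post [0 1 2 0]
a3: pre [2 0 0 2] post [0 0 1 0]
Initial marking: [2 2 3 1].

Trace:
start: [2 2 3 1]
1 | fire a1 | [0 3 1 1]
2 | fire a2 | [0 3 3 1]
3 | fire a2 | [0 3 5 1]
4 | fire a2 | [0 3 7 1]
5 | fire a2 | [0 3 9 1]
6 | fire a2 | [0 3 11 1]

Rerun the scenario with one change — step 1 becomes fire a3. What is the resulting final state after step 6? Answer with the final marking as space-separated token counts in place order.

(re-executing from step 1 with the substitution; state before step 1: [2 2 3 1])
1 | fire a3 | [2 2 3 1]
2 | fire a2 | [2 2 5 1]
3 | fire a2 | [2 2 7 1]
4 | fire a2 | [2 2 9 1]
5 | fire a2 | [2 2 11 1]
6 | fire a2 | [2 2 13 1]

2 2 13 1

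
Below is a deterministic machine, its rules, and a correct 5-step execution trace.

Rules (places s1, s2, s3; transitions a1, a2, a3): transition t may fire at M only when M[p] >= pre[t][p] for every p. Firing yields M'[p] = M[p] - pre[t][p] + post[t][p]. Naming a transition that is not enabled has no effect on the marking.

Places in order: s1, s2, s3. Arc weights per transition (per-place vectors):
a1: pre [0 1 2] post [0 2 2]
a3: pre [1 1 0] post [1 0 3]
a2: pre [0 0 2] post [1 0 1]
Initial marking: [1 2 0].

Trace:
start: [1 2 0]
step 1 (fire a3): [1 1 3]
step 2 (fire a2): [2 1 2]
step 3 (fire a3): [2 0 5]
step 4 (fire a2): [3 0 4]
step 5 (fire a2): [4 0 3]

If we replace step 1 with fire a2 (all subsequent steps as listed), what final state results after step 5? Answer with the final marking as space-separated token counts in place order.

(re-executing from step 1 with the substitution; state before step 1: [1 2 0])
step 1 (fire a2): [1 2 0]
step 2 (fire a2): [1 2 0]
step 3 (fire a3): [1 1 3]
step 4 (fire a2): [2 1 2]
step 5 (fire a2): [3 1 1]

3 1 1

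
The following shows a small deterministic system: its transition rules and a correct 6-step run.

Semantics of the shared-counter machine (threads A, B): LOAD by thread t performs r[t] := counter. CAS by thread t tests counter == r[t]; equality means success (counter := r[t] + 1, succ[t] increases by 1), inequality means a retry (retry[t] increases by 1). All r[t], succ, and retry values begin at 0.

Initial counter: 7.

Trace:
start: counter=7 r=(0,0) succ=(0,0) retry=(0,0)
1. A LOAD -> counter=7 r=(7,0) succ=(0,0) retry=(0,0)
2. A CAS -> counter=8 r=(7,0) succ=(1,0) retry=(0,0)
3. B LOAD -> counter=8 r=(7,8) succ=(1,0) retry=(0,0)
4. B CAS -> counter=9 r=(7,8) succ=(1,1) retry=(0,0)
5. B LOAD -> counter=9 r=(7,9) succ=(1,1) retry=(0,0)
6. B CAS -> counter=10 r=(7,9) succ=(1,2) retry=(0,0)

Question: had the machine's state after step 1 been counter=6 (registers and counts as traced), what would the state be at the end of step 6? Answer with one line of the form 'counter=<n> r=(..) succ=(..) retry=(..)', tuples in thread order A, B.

state after step 1 := counter=6 r=(7,0) succ=(0,0) retry=(0,0)
2. A CAS -> counter=6 r=(7,0) succ=(0,0) retry=(1,0)
3. B LOAD -> counter=6 r=(7,6) succ=(0,0) retry=(1,0)
4. B CAS -> counter=7 r=(7,6) succ=(0,1) retry=(1,0)
5. B LOAD -> counter=7 r=(7,7) succ=(0,1) retry=(1,0)
6. B CAS -> counter=8 r=(7,7) succ=(0,2) retry=(1,0)

counter=8 r=(7,7) succ=(0,2) retry=(1,0)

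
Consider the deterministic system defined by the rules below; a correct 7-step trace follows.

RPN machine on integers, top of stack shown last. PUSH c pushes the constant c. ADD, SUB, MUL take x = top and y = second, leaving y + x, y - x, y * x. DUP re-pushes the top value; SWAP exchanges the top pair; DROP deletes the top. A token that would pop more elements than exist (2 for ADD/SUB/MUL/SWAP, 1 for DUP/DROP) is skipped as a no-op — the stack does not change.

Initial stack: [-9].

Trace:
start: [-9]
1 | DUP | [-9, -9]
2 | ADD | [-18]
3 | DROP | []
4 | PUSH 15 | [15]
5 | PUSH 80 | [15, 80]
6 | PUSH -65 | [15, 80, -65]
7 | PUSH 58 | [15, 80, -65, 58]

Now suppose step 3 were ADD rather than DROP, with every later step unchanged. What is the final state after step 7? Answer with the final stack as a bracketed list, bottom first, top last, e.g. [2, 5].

(re-executing from step 3 with the substitution; state before step 3: [-18])
3 | ADD | [-18]
4 | PUSH 15 | [-18, 15]
5 | PUSH 80 | [-18, 15, 80]
6 | PUSH -65 | [-18, 15, 80, -65]
7 | PUSH 58 | [-18, 15, 80, -65, 58]

[-18, 15, 80, -65, 58]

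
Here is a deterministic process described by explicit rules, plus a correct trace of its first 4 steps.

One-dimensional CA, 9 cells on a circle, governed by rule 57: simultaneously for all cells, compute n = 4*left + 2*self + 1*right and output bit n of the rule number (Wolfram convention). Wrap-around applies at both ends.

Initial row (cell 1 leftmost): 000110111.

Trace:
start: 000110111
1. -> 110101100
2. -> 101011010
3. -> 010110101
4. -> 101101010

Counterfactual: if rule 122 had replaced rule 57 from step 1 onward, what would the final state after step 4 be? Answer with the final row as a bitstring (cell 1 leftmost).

011111110

(re-executing steps 1..4 under rule 122; state before step 1: 000110111)
1. -> 101111101
2. -> 111000111
3. -> 001101100
4. -> 011111110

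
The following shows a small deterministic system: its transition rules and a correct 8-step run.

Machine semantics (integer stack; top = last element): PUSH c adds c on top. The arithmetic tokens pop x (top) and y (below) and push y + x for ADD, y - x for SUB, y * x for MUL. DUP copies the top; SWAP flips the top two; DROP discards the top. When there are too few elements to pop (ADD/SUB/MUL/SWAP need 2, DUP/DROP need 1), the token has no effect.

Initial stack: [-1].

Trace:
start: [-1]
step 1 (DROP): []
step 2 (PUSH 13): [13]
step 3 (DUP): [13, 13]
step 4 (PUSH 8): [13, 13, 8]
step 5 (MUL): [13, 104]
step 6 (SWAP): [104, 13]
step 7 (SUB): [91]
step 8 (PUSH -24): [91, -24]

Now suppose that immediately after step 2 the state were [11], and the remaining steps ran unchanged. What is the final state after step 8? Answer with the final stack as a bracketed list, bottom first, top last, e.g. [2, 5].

[77, -24]

state after step 2 := [11]
step 3 (DUP): [11, 11]
step 4 (PUSH 8): [11, 11, 8]
step 5 (MUL): [11, 88]
step 6 (SWAP): [88, 11]
step 7 (SUB): [77]
step 8 (PUSH -24): [77, -24]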